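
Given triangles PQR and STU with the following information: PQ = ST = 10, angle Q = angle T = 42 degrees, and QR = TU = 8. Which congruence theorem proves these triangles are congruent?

The given information matches SAS: Two pairs of corresponding sides and the included angle are equal (Side-Angle-Side).

SAS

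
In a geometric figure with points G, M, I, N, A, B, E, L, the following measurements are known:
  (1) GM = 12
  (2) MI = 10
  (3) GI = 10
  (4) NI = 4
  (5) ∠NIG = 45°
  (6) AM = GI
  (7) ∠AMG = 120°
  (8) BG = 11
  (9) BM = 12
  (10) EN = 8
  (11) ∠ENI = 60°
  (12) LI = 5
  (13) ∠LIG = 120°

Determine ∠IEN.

Step 1: By the law of cosines on triangle ENI: EI² = 8² + 4² − 2·8·4·cos(60°) = 48, so EI = 4·√3.
Step 2: By the inverse law of cosines on triangle IEN: cos(∠IEN) = ((4·√3)² + 8² − 4²) / (2·4·√3·8) = 96/110.85 = 0.866, so ∠IEN = 30°.

Therefore, the measure of angle ∠IEN = 30°.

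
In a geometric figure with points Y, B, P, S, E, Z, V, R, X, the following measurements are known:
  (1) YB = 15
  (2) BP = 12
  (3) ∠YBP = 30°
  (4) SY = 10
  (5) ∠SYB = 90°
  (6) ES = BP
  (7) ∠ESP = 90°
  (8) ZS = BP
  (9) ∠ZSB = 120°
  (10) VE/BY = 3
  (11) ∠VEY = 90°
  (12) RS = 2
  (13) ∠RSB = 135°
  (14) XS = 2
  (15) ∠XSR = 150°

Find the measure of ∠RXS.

Step 1: By the law of cosines on triangle XSR: XR² = 2² + 2² − 2·2·2·cos(150°) = 14.93, so XR ≈ 3.86.
Step 2: By the inverse law of cosines on triangle RXS: cos(∠RXS) = (3.86² + 2² − 2²) / (2·3.86·2) = 14.93/15.45 = 0.9659, so ∠RXS = 15°.

Therefore, the measure of angle ∠RXS = 15°.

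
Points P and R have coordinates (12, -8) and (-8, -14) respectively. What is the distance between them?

d = sqrt((-8 - 12)^2 + (-14 - -8)^2)
d = sqrt(-20^2 + -6^2)
d = sqrt(400 + 36)
d = sqrt(436) = 2*sqrt(109)

2*sqrt(109)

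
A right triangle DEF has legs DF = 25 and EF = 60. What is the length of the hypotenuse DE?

DE = sqrt(25^2 + 60^2) = sqrt(4225) = 65

65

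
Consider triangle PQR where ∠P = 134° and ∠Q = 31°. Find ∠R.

angle R = 180 - 134 - 31 = 15 degrees.

15 degrees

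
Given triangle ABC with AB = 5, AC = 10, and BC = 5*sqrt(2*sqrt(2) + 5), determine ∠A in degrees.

When all three sides of a triangle are known, the law of cosines can be rearranged to find any angle.
cos(C) = (a² + b² - c²) / (2ab) gives cos(A) = -sqrt(2)/2.
Taking the inverse cosine: A = 135°.

135°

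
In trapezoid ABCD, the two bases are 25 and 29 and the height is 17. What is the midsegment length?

The midsegment of a trapezoid = (base1 + base2) / 2
midsegment = (25 + 29) / 2
midsegment = 54 / 2
midsegment = 27

27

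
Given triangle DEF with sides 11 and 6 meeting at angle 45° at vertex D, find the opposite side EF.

Law of cosines: EF^2 = 11^2 + 6^2 - 2(11)(6)cos(45°) = 157 - 66*sqrt(2), so EF = sqrt(157 - 66*sqrt(2)).

sqrt(157 - 66*sqrt(2))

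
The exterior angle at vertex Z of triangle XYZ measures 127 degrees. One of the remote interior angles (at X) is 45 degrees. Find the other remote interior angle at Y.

By the exterior angle theorem: exterior angle = sum of remote interior angles.
127 = 45 + angle Y
angle Y = 127 - 45 = 82 degrees

82 degrees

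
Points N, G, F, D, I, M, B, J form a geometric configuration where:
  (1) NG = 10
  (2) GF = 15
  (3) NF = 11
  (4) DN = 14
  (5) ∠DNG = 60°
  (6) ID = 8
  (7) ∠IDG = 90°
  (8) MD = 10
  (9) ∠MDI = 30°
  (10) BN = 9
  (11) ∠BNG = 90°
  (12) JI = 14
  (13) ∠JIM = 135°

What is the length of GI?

Step 1: By the law of cosines on triangle GND: GD² = 10² + 14² − 2·10·14·cos(60°) = 156, so GD = 2·√39.
Step 2: By the law of cosines on triangle GDI: GI² = (2·√39)² + 8² − 2·2·√39·8·cos(90°) = 220, so GI = 2·√55.

Therefore, the length of GI = 2·√55.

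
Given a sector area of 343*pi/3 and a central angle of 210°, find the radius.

Sector area A = πr² × θ/360, so r² = 360A / (πθ).
r² = 360 × 343*pi/3 / (π × 210)
r² = 196
r = 14

14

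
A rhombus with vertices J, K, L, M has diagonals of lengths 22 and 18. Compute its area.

Area of a rhombus = (d1 * d2) / 2
Area = (22 * 18) / 2
Area = 396 / 2
Area = 198

198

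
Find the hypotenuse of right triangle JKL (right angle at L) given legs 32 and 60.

In a right triangle, the square of the hypotenuse equals the sum of the squares of the two legs.
The legs are 32 and 60, so the hypotenuse = sqrt(1024 + 3600) = sqrt(4624) = 68.

68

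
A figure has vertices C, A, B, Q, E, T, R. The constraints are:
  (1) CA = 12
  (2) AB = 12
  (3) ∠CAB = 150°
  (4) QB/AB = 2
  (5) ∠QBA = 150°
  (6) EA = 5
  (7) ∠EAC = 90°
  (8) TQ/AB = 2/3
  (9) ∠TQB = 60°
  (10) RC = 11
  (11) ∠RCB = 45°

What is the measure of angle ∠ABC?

Step 1: By the law of cosines on triangle BAC: BC² = 12² + 12² − 2·12·12·cos(150°) = 537.42, so BC ≈ 23.18.
Step 2: By the inverse law of cosines on triangle ABC: cos(∠ABC) = (12² + 23.18² − 12²) / (2·12·23.18) = 537.42/556.37 = 0.9659, so ∠ABC = 15°.

Therefore, the measure of angle ∠ABC = 15°.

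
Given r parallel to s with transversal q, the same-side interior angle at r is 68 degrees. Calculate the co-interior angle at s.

Co-interior angles (same-side interior) formed by parallel lines and a transversal are supplementary (sum to 180 degrees).
The given angle is 68 degrees.
The co-interior angle = 180 - 68 = 112 degrees.

112 degrees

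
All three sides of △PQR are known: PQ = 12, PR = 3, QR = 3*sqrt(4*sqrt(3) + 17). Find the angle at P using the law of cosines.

By the inverse law of cosines: cos(P) = (PQ² + PR² - QR²) / (2 × PQ × PR)
cos(P) = (12² + 3² - (3*sqrt(4*sqrt(3) + 17))²) / (2 × 12 × 3)
cos(P) = (144 + 9 - (36*sqrt(3) + 153)) / 72
cos(P) = -sqrt(3)/2
P = arccos(-sqrt(3)/2) = 150°

150°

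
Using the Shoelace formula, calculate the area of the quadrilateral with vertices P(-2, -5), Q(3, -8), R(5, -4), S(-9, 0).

The Shoelace formula works by pairing each vertex with the next (cycling back to the first).
For each pair, compute x_i*y_(i+1) - x_(i+1)*y_i:
  (-2*-8 - 3*-5) = 31
  (3*-4 - 5*-8) = 28
  (5*0 - -9*-4) = -36
  (-9*-5 - -2*0) = 45
Taking half the absolute value of the total: Area = (1/2)(68) = 34.

34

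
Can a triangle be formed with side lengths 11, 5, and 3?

The longest side is 11. The other two sides sum to 3 + 5 = 8.
Since 8 ≤ 11, the two shorter sides cannot reach around to close the triangle.

No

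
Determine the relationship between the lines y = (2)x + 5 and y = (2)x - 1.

Slope of line 1: m1 = 2
Slope of line 2: m2 = 2
m1 = m2, so the lines are parallel.

Parallel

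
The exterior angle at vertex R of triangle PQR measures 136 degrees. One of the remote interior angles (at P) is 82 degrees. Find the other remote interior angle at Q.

The exterior angle theorem states that an exterior angle equals the sum of the two non-adjacent interior angles.
So 136 = 82 + angle Q, which gives angle Q = 136 - 82 = 54 degrees.

54 degrees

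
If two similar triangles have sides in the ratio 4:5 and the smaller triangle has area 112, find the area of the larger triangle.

Area ratio = (4/5)^2 = 16/25. Area of the larger triangle = 112 * 25/16 = 175.

175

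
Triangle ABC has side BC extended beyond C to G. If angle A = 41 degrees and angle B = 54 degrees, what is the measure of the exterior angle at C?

By the exterior angle theorem, an exterior angle of a triangle equals the sum of the two remote interior angles.
Exterior angle = angle A + angle B
Exterior angle = 41 + 54 = 95 degrees

95 degrees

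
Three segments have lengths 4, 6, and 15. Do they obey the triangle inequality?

No.
The triangle inequality is violated: 4 + 6 = 10 ≤ 15.
These lengths cannot form a triangle.

No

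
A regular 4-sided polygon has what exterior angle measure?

Each exterior angle of a regular n-gon is 360 / n.
For n = 4: 360 / 4 = 90 degrees.

90 degrees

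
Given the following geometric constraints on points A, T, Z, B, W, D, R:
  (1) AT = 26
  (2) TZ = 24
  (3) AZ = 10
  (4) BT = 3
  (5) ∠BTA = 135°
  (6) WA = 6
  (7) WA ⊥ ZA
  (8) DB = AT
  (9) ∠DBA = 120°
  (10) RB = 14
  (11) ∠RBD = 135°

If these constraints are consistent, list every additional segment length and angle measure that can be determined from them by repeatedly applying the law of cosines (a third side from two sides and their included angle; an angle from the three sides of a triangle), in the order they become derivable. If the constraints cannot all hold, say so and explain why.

The constraints are consistent. Derivable facts, in order:
After 1 step:
- AB ≈ 28.2
- DR ≈ 37.24
- ZW = 2·√34
- ∠ATZ = 22.62°
- ∠AZT = 90°
- ∠TAZ = 67.38°
After 2 steps:
- AD ≈ 46.95
- ∠ABT = 40.69°
- ∠AWZ = 59.04°
- ∠AZW = 30.96°
- ∠BAT = 4.31°
- ∠BDR = 15.42°
- ∠BRD = 29.58°
After 3 steps:
- ∠ADB = 31.34°
- ∠BAD = 28.66°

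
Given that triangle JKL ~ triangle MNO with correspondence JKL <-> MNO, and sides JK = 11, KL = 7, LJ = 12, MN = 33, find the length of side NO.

Similar triangles have proportional sides. Setting up the proportion:
MN / JK = NO / KL
33 / 11 = NO / 7
NO = 7 * 33 / 11 = 21.

21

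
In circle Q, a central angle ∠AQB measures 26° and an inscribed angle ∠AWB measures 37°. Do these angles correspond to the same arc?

By the inscribed angle theorem, the inscribed angle for a central angle of 26° should be 26° / 2 = 13°.
The given inscribed angle is 37°, which does not equal 13°.
Therefore, no, they do not correspond to the same arc.

No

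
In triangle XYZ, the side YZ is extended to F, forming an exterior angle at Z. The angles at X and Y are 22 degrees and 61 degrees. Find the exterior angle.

The interior angle at Z is 180 - 22 - 61 = 97 degrees.
The exterior angle and interior angle at Z are supplementary:
Exterior angle = 180 - 97 = 83 degrees.

83 degrees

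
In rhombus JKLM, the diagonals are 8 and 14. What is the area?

Area of a rhombus = (d1 * d2) / 2
Area = (8 * 14) / 2
Area = 112 / 2
Area = 56

56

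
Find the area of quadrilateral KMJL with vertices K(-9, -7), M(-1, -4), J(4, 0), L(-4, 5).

Shoelace: sum of cross terms = 138, Area = (1/2)|138| = 69

69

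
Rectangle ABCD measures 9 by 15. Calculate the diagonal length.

Using the Pythagorean theorem:
d² = 9² + 15² = 81 + 225 = 306
d = sqrt(306) = 3*sqrt(34)

3*sqrt(34)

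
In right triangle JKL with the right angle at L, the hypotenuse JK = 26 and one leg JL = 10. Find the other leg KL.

KL = sqrt(26^2 - 10^2) = sqrt(576) = 24

24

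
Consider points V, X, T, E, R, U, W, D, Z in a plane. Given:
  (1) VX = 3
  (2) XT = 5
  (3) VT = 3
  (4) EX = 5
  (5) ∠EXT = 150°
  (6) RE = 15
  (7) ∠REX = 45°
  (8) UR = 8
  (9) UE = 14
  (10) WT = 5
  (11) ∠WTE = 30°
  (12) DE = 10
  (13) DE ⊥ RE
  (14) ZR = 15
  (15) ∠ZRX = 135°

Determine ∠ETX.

Step 1: By the law of cosines on triangle TXE: TE² = 5² + 5² − 2·5·5·cos(150°) = 93.3, so TE ≈ 9.66.
Step 2: By the inverse law of cosines on triangle ETX: cos(∠ETX) = (9.66² + 5² − 5²) / (2·9.66·5) = 93.3/96.59 = 0.9659, so ∠ETX = 15°.

Therefore, the measure of angle ∠ETX = 15°.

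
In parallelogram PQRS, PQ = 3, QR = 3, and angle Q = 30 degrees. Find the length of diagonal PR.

The diagonal of a parallelogram can be found by treating two adjacent sides and the diagonal as a triangle.
Applying the law of cosines with sides 3, 3 and included angle 30°:
d^2 = 9 + 9 - 18*cos(30°) = 18 - 9*sqrt(3)
d = 3*sqrt(2 - sqrt(3))

3*sqrt(2 - sqrt(3))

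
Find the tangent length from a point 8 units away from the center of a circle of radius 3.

tangent = √(d² - r²) = √(8² - 3²) = √(64 - 9) = √55 = sqrt(55)

sqrt(55)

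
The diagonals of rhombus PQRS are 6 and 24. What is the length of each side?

Half-diagonals are 3 and 12. side = sqrt(3^2 + 12^2) = sqrt(153) = 3*sqrt(17)

3*sqrt(17)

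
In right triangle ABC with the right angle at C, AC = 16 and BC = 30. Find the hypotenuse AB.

By the Pythagorean theorem: AB^2 = AC^2 + BC^2
AB^2 = 16^2 + 30^2 = 256 + 900 = 1156
AB = sqrt(1156) = 34

34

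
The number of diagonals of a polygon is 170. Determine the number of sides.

Using d = n(n - 3)/2, we solve 170 = n(n - 3)/2.
So n(n - 3) = 340.
Testing n = 20: 20 * 17 = 340 = 340. Correct.
The polygon has 20 sides.

20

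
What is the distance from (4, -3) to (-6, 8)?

d = sqrt((-6 - 4)^2 + (8 - -3)^2)
d = sqrt(-10^2 + 11^2)
d = sqrt(100 + 121)
d = sqrt(221)

sqrt(221)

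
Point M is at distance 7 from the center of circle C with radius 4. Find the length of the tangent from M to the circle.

Let T be the point of tangency. Then CT ⊥ MT (radius ⊥ tangent).
In right triangle CTM: CM² = CT² + MT²
7² = 4² + MT²
MT² = 33, MT = sqrt(33)

sqrt(33)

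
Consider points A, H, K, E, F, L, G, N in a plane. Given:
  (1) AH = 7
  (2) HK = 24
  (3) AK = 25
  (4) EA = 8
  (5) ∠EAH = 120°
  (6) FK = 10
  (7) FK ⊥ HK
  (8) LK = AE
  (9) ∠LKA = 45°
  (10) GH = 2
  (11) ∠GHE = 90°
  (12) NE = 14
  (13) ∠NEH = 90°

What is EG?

Step 1: By the law of cosines on triangle EAH: EH² = 8² + 7² − 2·8·7·cos(120°) = 169, so EH = 13.
Step 2: By the law of cosines on triangle EHG: EG² = 13² + 2² − 2·13·2·cos(90°) = 173, so EG = √173.

Therefore, the length of EG = √173.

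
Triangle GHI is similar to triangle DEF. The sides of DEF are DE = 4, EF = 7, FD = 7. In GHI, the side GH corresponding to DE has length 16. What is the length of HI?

Since the triangles are similar, the ratio of corresponding sides is constant.
Scale factor k = GH / DE = 16 / 4 = 4
HI = k * EF = 4 * 7 = 28

28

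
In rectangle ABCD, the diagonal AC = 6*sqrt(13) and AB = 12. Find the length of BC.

The diagonal of a rectangle forms a right triangle with the two sides.
Rearranging the Pythagorean theorem: missing side = sqrt(d^2 - known^2).
= sqrt(468 - 144) = sqrt(324) = 18.

18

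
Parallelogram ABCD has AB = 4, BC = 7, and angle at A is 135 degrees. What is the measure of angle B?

Consecutive angles are supplementary: angle B = 180 - 135 = 45 degrees.

45 degrees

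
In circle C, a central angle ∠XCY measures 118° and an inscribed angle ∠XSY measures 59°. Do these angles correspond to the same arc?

By the inscribed angle theorem, if both angles subtend the same arc, the inscribed angle must be half the central angle.
Half of 118° = 59°, which equals the given inscribed angle of 59°.
Therefore, yes, they correspond to the same arc.

Yes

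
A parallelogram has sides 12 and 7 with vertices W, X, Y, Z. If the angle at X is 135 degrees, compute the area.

Area = 12 * 7 * sin(135°) = 84 * sqrt(2)/2 = 42*sqrt(2)

42*sqrt(2)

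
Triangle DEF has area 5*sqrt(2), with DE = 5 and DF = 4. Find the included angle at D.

sin(C) = 2 * 5*sqrt(2) / (5 * 4) = sqrt(2)/2, so C = arcsin(sqrt(2)/2) = 45°.
Since sin(180° - C) = sin(C), the obtuse angle 135° gives the same area, so C = 45° or C = 135°.

45° or 135°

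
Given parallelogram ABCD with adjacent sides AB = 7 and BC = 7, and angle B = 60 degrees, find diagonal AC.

Law of cosines: d^2 = 7^2 + 7^2 - 2(7)(7)cos(60°) = 49, so d = 7.

7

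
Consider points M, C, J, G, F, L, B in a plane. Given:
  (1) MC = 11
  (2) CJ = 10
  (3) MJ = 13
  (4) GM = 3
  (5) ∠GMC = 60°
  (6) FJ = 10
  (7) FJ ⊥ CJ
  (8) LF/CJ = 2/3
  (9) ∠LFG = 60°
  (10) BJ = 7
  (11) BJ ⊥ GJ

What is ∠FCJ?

Step 1: By the law of cosines on triangle CJF: CF² = 10² + 10² − 2·10·10·cos(90°) = 200, so CF = 10·√2.
Step 2: By the inverse law of cosines on triangle FCJ: cos(∠FCJ) = ((10·√2)² + 10² − 10²) / (2·10·√2·10) = 200/282.84 = 0.7071, so ∠FCJ = 45°.

Therefore, the measure of angle ∠FCJ = 45°.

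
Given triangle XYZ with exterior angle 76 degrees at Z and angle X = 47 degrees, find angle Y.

By the exterior angle theorem: exterior angle = sum of remote interior angles.
76 = 47 + angle Y
angle Y = 76 - 47 = 29 degrees

29 degrees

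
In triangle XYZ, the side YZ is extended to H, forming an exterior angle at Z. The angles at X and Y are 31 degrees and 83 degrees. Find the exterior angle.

The interior angle at Z is 180 - 31 - 83 = 66 degrees.
The exterior angle and interior angle at Z are supplementary:
Exterior angle = 180 - 66 = 114 degrees.

114 degrees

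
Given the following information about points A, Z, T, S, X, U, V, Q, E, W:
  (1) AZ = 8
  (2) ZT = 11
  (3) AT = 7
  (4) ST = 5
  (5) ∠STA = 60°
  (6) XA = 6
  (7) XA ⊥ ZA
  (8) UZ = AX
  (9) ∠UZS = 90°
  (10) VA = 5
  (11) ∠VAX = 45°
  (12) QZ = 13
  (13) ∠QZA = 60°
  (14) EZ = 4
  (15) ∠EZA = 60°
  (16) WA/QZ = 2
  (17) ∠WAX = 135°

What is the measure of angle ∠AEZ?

Step 1: By the law of cosines on triangle EZA: EA² = 4² + 8² − 2·4·8·cos(60°) = 48, so EA = 4·√3.
Step 2: By the inverse law of cosines on triangle AEZ: cos(∠AEZ) = ((4·√3)² + 4² − 8²) / (2·4·√3·4) = 0/55.43 = 0, so ∠AEZ = 90°.

Therefore, the measure of angle ∠AEZ = 90°.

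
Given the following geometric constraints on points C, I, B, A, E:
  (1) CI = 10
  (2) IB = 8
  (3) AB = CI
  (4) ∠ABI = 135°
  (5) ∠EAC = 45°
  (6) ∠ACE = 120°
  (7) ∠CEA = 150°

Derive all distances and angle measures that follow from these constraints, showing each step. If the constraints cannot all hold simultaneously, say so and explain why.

These constraints are not satisfiable: (5), (6) and (7) are the three interior angles of triangle EAC, which must sum to 180°, but 45° + 120° + 150° = 315°. No planar figure meets all of them, so nothing further can be derived.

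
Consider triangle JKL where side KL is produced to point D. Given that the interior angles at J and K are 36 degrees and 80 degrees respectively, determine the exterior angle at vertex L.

The interior angle at L is 180 - 36 - 80 = 64 degrees.
The exterior angle and interior angle at L are supplementary:
Exterior angle = 180 - 64 = 116 degrees.

116 degrees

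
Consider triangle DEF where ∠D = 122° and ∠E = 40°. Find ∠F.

The interior angles sum to 180°: angle F = 180 - 122 - 40 = 18°.
The triangle is obtuse (angles 122°, 40°, 18°).

18 degrees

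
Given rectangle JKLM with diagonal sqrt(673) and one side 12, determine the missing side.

The diagonal of a rectangle forms a right triangle with the two sides.
Rearranging the Pythagorean theorem: missing side = sqrt(d^2 - known^2).
= sqrt(673 - 144) = sqrt(529) = 23.

23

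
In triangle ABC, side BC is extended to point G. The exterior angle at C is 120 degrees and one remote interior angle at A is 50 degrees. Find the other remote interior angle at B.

angle B = 120 - 50 = 70 degrees (exterior angle theorem).

70 degrees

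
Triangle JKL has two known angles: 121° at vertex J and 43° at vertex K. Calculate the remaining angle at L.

Let angle L = x. Then 121 + 43 + x = 180.
x = 180 - 164 = 16 degrees.

16 degrees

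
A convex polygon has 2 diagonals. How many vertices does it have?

Using d = n(n - 3)/2, we solve 2 = n(n - 3)/2.
So n(n - 3) = 4.
Testing n = 4: 4 * 1 = 4 = 4. Correct.
The polygon has 4 sides.

4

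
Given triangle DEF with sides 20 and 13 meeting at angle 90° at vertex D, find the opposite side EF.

By the law of cosines: EF^2 = DE^2 + DF^2 - 2*DE*DF*cos(D)
EF^2 = 20^2 + 13^2 - 2*20*13*cos(90°)
EF^2 = 400 + 169 - 520*(0)
EF^2 = 569
EF = sqrt(569)

sqrt(569)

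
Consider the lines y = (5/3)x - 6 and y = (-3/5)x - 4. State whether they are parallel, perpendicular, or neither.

Slope of line 1: m1 = 5/3
Slope of line 2: m2 = -3/5
Two lines are perpendicular when the product of their slopes is -1 (negative reciprocals).
m1 * m2 = (5/3) * (-3/5) = -1, confirming perpendicularity.

Perpendicular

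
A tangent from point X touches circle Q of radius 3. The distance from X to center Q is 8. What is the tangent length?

The tangent, radius, and line from the external point to the center form a right triangle.
The right angle is where the tangent meets the radius.
By the Pythagorean theorem: tangent² + 3² = 8²
tangent² = 64 - 9 = 55
tangent = sqrt(55)

sqrt(55)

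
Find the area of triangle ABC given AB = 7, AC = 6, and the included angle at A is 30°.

Area = (1/2) * AB * AC * sin(A)
Area = (1/2) * 7 * 6 * sin(30°)
Area = (1/2) * 7 * 6 * 1/2
Area = 21/2

21/2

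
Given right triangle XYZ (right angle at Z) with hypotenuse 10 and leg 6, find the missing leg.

By the Pythagorean theorem: YZ^2 = XY^2 - XZ^2
YZ^2 = 10^2 - 6^2 = 100 - 36 = 64
YZ = sqrt(64) = 8

8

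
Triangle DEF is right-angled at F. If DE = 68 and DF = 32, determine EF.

Rearranging the Pythagorean theorem to solve for the unknown leg:
leg^2 = hypotenuse^2 - known_leg^2 = 4624 - 1024 = 3600
leg = sqrt(3600) = 60.

60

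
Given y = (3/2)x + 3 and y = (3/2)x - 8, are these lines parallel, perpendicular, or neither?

Slope of line 1: m1 = 3/2
Slope of line 2: m2 = 3/2
Two lines are parallel if and only if they have equal slopes (or both are vertical).
Here m1 = m2 = 3/2, confirming the lines are parallel.

Parallel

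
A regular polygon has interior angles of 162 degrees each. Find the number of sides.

Each interior angle of a regular n-gon is (n - 2) * 180 / n.
Setting this equal to 162:
(n - 2) * 180 / n = 162
Each exterior angle = 180 - 162 = 18 degrees.
Since exterior angles sum to 360: n = 360 / 18 = 20.

20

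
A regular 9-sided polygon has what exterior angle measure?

Each exterior angle of a regular n-gon is 360 / n.
For n = 9: 360 / 9 = 40 degrees.

40 degrees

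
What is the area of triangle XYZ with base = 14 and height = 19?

A triangle's area is half the area of a rectangle with the same base and height.
Area = (1/2) * 14 * 19 = 133.

133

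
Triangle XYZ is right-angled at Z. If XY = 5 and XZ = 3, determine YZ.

By the Pythagorean theorem: YZ^2 = XY^2 - XZ^2
YZ^2 = 5^2 - 3^2 = 25 - 9 = 16
YZ = sqrt(16) = 4

4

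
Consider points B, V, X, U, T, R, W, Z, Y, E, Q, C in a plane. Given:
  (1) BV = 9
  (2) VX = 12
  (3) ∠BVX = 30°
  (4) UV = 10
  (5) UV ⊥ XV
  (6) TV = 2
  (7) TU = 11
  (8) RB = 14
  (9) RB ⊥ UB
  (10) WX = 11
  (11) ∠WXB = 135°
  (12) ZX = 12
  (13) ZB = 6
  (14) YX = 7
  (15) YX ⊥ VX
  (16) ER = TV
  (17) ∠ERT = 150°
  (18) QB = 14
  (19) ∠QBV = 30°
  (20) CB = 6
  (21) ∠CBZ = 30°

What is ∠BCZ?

Step 1: By the law of cosines on triangle CBZ: CZ² = 6² + 6² − 2·6·6·cos(30°) = 9.65, so CZ ≈ 3.11.
Step 2: By the inverse law of cosines on triangle BCZ: cos(∠BCZ) = (6² + 3.11² − 6²) / (2·6·3.11) = 9.65/37.27 = 0.2588, so ∠BCZ = 75°.

Therefore, the measure of angle ∠BCZ = 75°.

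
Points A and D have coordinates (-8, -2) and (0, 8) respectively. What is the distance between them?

The horizontal distance is |0 - -8| = 8 and the vertical distance is |8 - -2| = 10.
By the Pythagorean theorem, d = sqrt(8^2 + 10^2) = sqrt(164) = 2*sqrt(41).

2*sqrt(41)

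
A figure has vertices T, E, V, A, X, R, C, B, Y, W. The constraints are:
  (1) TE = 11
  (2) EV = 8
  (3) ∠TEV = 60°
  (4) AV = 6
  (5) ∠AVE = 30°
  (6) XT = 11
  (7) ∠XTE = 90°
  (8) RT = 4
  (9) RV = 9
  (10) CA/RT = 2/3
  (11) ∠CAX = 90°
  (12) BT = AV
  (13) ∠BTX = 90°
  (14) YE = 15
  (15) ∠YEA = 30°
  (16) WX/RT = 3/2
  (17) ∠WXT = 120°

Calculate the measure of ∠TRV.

Step 1: By the law of cosines on triangle TEV: TV² = 11² + 8² − 2·11·8·cos(60°) = 97, so TV = √97.
Step 2: By the inverse law of cosines on triangle TRV: cos(∠TRV) = (4² + 9² − √97²) / (2·4·9) = 0/72 = 0, so ∠TRV = 90°.

Therefore, the measure of angle ∠TRV = 90°.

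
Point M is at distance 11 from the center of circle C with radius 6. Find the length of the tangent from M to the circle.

Let T be the point of tangency. Then CT ⊥ MT (radius ⊥ tangent).
In right triangle CTM: CM² = CT² + MT²
11² = 6² + MT²
MT² = 85, MT = sqrt(85)

sqrt(85)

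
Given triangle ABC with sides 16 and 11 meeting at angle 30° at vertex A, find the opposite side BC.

Law of cosines: BC^2 = 16^2 + 11^2 - 2(16)(11)cos(30°) = 377 - 176*sqrt(3), so BC = sqrt(377 - 176*sqrt(3)).

sqrt(377 - 176*sqrt(3))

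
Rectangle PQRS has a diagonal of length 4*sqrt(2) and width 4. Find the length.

Using the Pythagorean theorem: d^2 = a^2 + b^2
b^2 = d^2 - a^2
b^2 = 32 - 16
b^2 = 16
b = sqrt(16) = 4

4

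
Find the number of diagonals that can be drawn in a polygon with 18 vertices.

Total line segments between 18 vertices = C(18,2) = 153.
Subtract the 18 sides: 153 - 18 = 135 diagonals.

135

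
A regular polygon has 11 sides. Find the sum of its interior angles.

The sum of interior angles of an n-sided polygon is (n - 2) * 180.
For n = 11: (11 - 2) * 180 = 9 * 180 = 1620 degrees.

1620 degrees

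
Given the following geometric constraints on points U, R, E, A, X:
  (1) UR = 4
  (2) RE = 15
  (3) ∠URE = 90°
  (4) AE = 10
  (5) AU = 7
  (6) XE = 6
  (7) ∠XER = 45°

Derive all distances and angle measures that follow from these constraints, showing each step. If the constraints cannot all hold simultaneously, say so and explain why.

The constraints are consistent.

Step 1: From UR = 4, RE = 15, and ∠URE = 90°, by the law of cosines:
  UE² = UR² + RE² - 2·UR·RE·cos(90°) = 16 + 225 - 0 = 241
  UE ≈ 15.52

Step 2: From RE = 15, EX = 6, and ∠REX = 45°, by the law of cosines:
  RX² = RE² + EX² - 2·RE·EX·cos(45°) = 225 + 36 - 127.3 = 133.7
  RX ≈ 11.56

Step 3: From UA = 7, UE = 15.52, AE = 10, by the inverse law of cosines:
  cos(∠AUE) = (UA² + UE² - AE²) / (2·UA·UE)
  ∠AUE = 29.05°

Step 4: From UE = 15.52, UR = 4, ER = 15, by the inverse law of cosines:
  cos(∠EUR) = (UE² + UR² - ER²) / (2·UE·UR)
  ∠EUR = 75.07°

Step 5: From RE = 15, RX = 11.56, EX = 6, by the inverse law of cosines:
  cos(∠ERX) = (RE² + RX² - EX²) / (2·RE·RX)
  ∠ERX = 21.52°

Step 6: From EA = 10, EU = 15.52, AU = 7, by the inverse law of cosines:
  cos(∠AEU) = (EA² + EU² - AU²) / (2·EA·EU)
  ∠AEU = 19.87°

Step 7: From ER = 15, EU = 15.52, RU = 4, by the inverse law of cosines:
  cos(∠REU) = (ER² + EU² - RU²) / (2·ER·EU)
  ∠REU = 14.93°

Step 8: From AE = 10, AU = 7, EU = 15.52, by the inverse law of cosines:
  cos(∠EAU) = (AE² + AU² - EU²) / (2·AE·AU)
  ∠EAU = 131.08°

Step 9: From XE = 6, XR = 11.56, ER = 15, by the inverse law of cosines:
  cos(∠EXR) = (XE² + XR² - ER²) / (2·XE·XR)
  ∠EXR = 113.48°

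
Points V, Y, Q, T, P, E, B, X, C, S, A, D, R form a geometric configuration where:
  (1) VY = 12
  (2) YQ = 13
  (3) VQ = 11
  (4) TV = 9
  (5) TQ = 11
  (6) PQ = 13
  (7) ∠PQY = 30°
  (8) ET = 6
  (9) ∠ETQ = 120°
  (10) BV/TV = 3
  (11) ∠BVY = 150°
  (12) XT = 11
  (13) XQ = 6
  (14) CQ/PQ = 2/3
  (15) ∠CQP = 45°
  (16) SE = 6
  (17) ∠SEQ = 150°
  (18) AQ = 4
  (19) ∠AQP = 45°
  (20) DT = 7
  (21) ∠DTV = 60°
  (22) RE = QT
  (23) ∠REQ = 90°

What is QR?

From the given relations: RE = QT = 11.
Step 1: By the law of cosines on triangle ETQ: EQ² = 6² + 11² − 2·6·11·cos(120°) = 223, so EQ ≈ 14.93.
Step 2: By the law of cosines on triangle QER: QR² = 14.93² + 11² − 2·14.93·11·cos(90°) = 344, so QR = 2·√86.

Therefore, the length of QR = 2·√86.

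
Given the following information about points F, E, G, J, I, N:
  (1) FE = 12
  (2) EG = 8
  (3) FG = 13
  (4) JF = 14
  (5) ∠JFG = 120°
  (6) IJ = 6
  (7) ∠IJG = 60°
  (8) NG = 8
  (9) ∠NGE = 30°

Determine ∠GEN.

Step 1: By the law of cosines on triangle EGN: EN² = 8² + 8² − 2·8·8·cos(30°) = 17.15, so EN ≈ 4.14.
Step 2: By the inverse law of cosines on triangle GEN: cos(∠GEN) = (8² + 4.14² − 8²) / (2·8·4.14) = 17.15/66.26 = 0.2588, so ∠GEN = 75°.

Therefore, the measure of angle ∠GEN = 75°.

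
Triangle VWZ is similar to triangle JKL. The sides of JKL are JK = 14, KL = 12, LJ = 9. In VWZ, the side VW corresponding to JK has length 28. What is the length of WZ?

Similar triangles have proportional sides. Setting up the proportion:
VW / JK = WZ / KL
28 / 14 = WZ / 12
WZ = 12 * 28 / 14 = 24.

24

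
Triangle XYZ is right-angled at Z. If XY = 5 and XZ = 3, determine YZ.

YZ = sqrt(5^2 - 3^2) = sqrt(16) = 4

4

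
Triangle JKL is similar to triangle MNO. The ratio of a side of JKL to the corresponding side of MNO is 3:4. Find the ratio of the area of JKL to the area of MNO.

Area ratio = (side ratio)^2 = (3/4)^2 = 9:16.

9:16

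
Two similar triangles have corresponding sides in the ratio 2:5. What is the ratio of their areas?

Area scales with the square of linear dimensions. If every length is multiplied by 2/5, then the area is multiplied by (2/5)^2 = 4/25.
The area ratio is 4:25.

4:25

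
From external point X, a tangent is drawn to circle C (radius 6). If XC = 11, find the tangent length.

Let T be the point of tangency. Then CT ⊥ XT (radius ⊥ tangent).
In right triangle CTX: CX² = CT² + XT²
11² = 6² + XT²
XT² = 85, XT = sqrt(85)

sqrt(85)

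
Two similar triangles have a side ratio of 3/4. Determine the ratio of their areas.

Area ratio = (side ratio)^2 = (3/4)^2 = 9:16.

9:16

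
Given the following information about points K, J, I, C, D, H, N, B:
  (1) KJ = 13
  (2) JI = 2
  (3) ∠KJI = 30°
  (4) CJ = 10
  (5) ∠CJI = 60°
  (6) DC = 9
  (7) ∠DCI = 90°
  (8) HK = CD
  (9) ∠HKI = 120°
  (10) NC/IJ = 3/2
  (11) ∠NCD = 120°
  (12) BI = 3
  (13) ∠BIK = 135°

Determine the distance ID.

Step 1: By the law of cosines on triangle CJI: CI² = 10² + 2² − 2·10·2·cos(60°) = 84, so CI = 2·√21.
Step 2: By the law of cosines on triangle ICD: ID² = (2·√21)² + 9² − 2·2·√21·9·cos(90°) = 165, so ID = √165.

Therefore, the length of ID = √165.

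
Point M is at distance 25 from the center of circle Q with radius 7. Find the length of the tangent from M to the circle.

Let T be the point of tangency. Then QT ⊥ MT (radius ⊥ tangent).
In right triangle QTM: QM² = QT² + MT²
25² = 7² + MT²
MT² = 576, MT = 24

24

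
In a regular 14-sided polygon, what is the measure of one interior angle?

Each interior angle of a regular n-gon is (n - 2) * 180 / n.
For n = 14: (14 - 2) * 180 / 14 = 2160/14 = 1080/7 degrees.

1080/7 degrees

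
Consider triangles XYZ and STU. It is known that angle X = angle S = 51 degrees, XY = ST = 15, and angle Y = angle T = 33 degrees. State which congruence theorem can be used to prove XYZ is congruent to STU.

The given information provides:
angle X = angle S = 51 degrees, XY = ST = 15, and angle Y = angle T = 33 degrees
This matches the ASA congruence theorem.
Two pairs of corresponding angles and the included side are equal (Angle-Side-Angle).

ASA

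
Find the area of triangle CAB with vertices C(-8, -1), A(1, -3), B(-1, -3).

Shoelace: Area = (1/2)|-8(-3--3) + 1(-3--1) + -1(-1--3)| = (1/2)(4) = 2

2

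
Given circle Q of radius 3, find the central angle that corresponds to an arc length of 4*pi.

Arc length L = 2πr × θ/360, so θ = 360L / (2πr).
θ = 360 × 4*pi / (2π × 3)
θ = 240°
θ = 240°

240°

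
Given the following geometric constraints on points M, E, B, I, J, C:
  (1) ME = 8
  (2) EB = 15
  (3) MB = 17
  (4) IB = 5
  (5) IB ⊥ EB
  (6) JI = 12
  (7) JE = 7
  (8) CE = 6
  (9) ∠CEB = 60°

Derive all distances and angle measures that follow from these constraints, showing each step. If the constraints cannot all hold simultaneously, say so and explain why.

The constraints are consistent.

Step 1: From EB = 15, BI = 5, and ∠EBI = 90°, by the law of cosines:
  EI² = EB² + BI² - 2·EB·BI·cos(90°) = 225 + 25 - 0 = 250
  EI = 5·√10

Step 2: From BE = 15, EC = 6, and ∠BEC = 60°, by the law of cosines:
  BC² = BE² + EC² - 2·BE·EC·cos(60°) = 225 + 36 - 90 = 171
  BC = 3·√19

Step 3: From MB = 17, ME = 8, BE = 15, by the inverse law of cosines:
  cos(∠BME) = (MB² + ME² - BE²) / (2·MB·ME)
  ∠BME = 61.93°

Step 4: From EB = 15, EM = 8, BM = 17, by the inverse law of cosines:
  cos(∠BEM) = (EB² + EM² - BM²) / (2·EB·EM)
  ∠BEM = 90°

Step 5: From BE = 15, BM = 17, EM = 8, by the inverse law of cosines:
  cos(∠EBM) = (BE² + BM² - EM²) / (2·BE·BM)
  ∠EBM = 28.07°

Step 6: From EB = 15, EI = 5·√10, BI = 5, by the inverse law of cosines:
  cos(∠BEI) = (EB² + EI² - BI²) / (2·EB·EI)
  ∠BEI = 18.43°

Step 7: From EI = 5·√10, EJ = 7, IJ = 12, by the inverse law of cosines:
  cos(∠IEJ) = (EI² + EJ² - IJ²) / (2·EI·EJ)
  ∠IEJ = 45.56°

Step 8: From BC = 3·√19, BE = 15, CE = 6, by the inverse law of cosines:
  cos(∠CBE) = (BC² + BE² - CE²) / (2·BC·BE)
  ∠CBE = 23.41°

Step 9: From IB = 5, IE = 5·√10, BE = 15, by the inverse law of cosines:
  cos(∠BIE) = (IB² + IE² - BE²) / (2·IB·IE)
  ∠BIE = 71.57°

Step 10: From IE = 5·√10, IJ = 12, EJ = 7, by the inverse law of cosines:
  cos(∠EIJ) = (IE² + IJ² - EJ²) / (2·IE·IJ)
  ∠EIJ = 24.61°

Step 11: From JE = 7, JI = 12, EI = 5·√10, by the inverse law of cosines:
  cos(∠EJI) = (JE² + JI² - EI²) / (2·JE·JI)
  ∠EJI = 109.83°

Step 12: From CB = 3·√19, CE = 6, BE = 15, by the inverse law of cosines:
  cos(∠BCE) = (CB² + CE² - BE²) / (2·CB·CE)
  ∠BCE = 96.59°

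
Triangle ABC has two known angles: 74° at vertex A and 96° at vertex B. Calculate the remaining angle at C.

By the triangle angle sum property, the three interior angles of any triangle add up to 180°.
We know angle A = 74° and angle B = 96°, so their sum is 170°.
Therefore angle C = 180° - 170° = 10°.

10 degrees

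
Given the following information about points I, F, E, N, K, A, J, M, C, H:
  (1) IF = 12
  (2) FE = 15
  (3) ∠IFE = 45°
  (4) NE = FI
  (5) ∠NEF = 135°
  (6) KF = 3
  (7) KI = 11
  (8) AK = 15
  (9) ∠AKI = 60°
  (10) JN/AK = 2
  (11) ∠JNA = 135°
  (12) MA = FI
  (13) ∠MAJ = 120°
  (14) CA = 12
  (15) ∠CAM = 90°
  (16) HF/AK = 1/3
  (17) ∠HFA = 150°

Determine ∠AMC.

From the given relations: MA = FI = 12.
Step 1: By the law of cosines on triangle MAC: MC² = 12² + 12² − 2·12·12·cos(90°) = 288, so MC = 12·√2.
Step 2: By the inverse law of cosines on triangle AMC: cos(∠AMC) = (12² + (12·√2)² − 12²) / (2·12·12·√2) = 288/407.29 = 0.7071, so ∠AMC = 45°.

Therefore, the measure of angle ∠AMC = 45°.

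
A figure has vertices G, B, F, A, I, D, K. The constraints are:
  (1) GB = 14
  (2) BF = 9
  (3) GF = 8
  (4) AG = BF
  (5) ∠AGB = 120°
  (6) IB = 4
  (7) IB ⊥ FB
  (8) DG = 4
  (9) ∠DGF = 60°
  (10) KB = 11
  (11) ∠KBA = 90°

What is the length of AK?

From the given relations: AG = BF = 9.
Step 1: By the law of cosines on triangle BGA: BA² = 14² + 9² − 2·14·9·cos(120°) = 403, so BA ≈ 20.07.
Step 2: By the law of cosines on triangle ABK: AK² = 20.07² + 11² − 2·20.07·11·cos(90°) = 524, so AK = 2·√131.

Therefore, the length of AK = 2·√131.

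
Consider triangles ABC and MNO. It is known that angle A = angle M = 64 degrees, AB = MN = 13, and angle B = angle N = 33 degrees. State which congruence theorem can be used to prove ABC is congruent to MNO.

Consider the given information: angle A = angle M = 64 degrees, AB = MN = 13, and angle B = angle N = 33 degrees
This is not SSS or AAS: SSS requires all three pairs of sides, but we don't have that. AAS requires two angles and a non-included side.
The correct criterion is ASA. Two pairs of corresponding angles and the included side are equal (Angle-Side-Angle).

ASA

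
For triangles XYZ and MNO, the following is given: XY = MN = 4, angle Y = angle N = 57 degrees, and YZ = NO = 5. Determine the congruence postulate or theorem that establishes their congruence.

Consider the given information: XY = MN = 4, angle Y = angle N = 57 degrees, and YZ = NO = 5
This is not SSS or HL: SSS requires all three pairs of sides, but we don't have that. HL only applies to right triangles with matching hypotenuse and leg.
The correct criterion is SAS. Two pairs of corresponding sides and the included angle are equal (Side-Angle-Side).

SAS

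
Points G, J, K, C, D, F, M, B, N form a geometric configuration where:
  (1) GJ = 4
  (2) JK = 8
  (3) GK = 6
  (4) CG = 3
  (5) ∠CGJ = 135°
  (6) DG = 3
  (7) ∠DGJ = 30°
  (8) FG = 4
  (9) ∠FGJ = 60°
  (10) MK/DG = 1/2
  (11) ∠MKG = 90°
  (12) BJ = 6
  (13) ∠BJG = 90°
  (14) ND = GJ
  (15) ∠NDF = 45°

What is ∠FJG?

Step 1: By the law of cosines on triangle JGF: JF² = 4² + 4² − 2·4·4·cos(60°) = 16, so JF = 4.
Step 2: By the inverse law of cosines on triangle FJG: cos(∠FJG) = (4² + 4² − 4²) / (2·4·4) = 16/32 = 0.5, so ∠FJG = 60°.

Therefore, the measure of angle ∠FJG = 60°.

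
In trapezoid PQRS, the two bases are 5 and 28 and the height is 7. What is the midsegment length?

The midsegment of a trapezoid = (base1 + base2) / 2
midsegment = (5 + 28) / 2
midsegment = 33 / 2
midsegment = 33/2

33/2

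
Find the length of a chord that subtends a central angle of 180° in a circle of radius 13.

Drop a perpendicular from the center to the chord, bisecting both the chord and the central angle.
Each half-chord = r sin(θ/2) = 13 sin(90°).
The full chord = 2 × 13 × sin(90°) = 26.

26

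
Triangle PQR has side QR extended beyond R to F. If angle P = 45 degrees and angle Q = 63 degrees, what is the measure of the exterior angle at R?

Exterior angle = 45 + 63 = 108 degrees (exterior angle theorem).

108 degrees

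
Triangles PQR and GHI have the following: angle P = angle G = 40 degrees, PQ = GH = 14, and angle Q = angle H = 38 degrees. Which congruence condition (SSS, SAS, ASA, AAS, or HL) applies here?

The given information provides:
angle P = angle G = 40 degrees, PQ = GH = 14, and angle Q = angle H = 38 degrees
This matches the ASA congruence theorem.
Two pairs of corresponding angles and the included side are equal (Angle-Side-Angle).

ASA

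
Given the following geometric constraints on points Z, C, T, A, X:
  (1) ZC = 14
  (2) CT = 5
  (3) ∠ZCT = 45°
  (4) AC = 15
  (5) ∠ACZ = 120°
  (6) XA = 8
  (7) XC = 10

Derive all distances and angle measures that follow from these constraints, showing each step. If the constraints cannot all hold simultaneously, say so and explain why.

The constraints are consistent.

Step 1: From ZC = 14, CT = 5, and ∠ZCT = 45°, by the law of cosines:
  ZT² = ZC² + CT² - 2·ZC·CT·cos(45°) = 196 + 25 - 98.99 = 122
  ZT ≈ 11.05

Step 2: From ZC = 14, CA = 15, and ∠ZCA = 120°, by the law of cosines:
  ZA² = ZC² + CA² - 2·ZC·CA·cos(120°) = 196 + 225 + 210 = 631
  ZA ≈ 25.12

Step 3: From CA = 15, CX = 10, AX = 8, by the inverse law of cosines:
  cos(∠ACX) = (CA² + CX² - AX²) / (2·CA·CX)
  ∠ACX = 29.54°

Step 4: From AC = 15, AX = 8, CX = 10, by the inverse law of cosines:
  cos(∠CAX) = (AC² + AX² - CX²) / (2·AC·AX)
  ∠CAX = 38.05°

Step 5: From XA = 8, XC = 10, AC = 15, by the inverse law of cosines:
  cos(∠AXC) = (XA² + XC² - AC²) / (2·XA·XC)
  ∠AXC = 112.41°

Step 6: From ZA = 25.12, ZC = 14, AC = 15, by the inverse law of cosines:
  cos(∠AZC) = (ZA² + ZC² - AC²) / (2·ZA·ZC)
  ∠AZC = 31.14°

Step 7: From ZC = 14, ZT = 11.05, CT = 5, by the inverse law of cosines:
  cos(∠CZT) = (ZC² + ZT² - CT²) / (2·ZC·ZT)
  ∠CZT = 18.67°

Step 8: From TC = 5, TZ = 11.05, CZ = 14, by the inverse law of cosines:
  cos(∠CTZ) = (TC² + TZ² - CZ²) / (2·TC·TZ)
  ∠CTZ = 116.33°

Step 9: From AC = 15, AZ = 25.12, CZ = 14, by the inverse law of cosines:
  cos(∠CAZ) = (AC² + AZ² - CZ²) / (2·AC·AZ)
  ∠CAZ = 28.86°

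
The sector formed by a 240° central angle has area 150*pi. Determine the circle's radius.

r² = 360 × 150*pi / (π × 240) = 225, so r = 15.

15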